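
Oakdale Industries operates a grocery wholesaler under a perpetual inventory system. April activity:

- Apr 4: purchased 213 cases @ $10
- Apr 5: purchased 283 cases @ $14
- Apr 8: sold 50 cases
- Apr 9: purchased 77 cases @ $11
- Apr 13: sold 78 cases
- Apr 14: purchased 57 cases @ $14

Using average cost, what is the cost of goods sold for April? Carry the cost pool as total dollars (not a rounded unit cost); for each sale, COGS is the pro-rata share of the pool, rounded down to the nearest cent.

After Apr 4: 213 on hand, pool $2,130.00 (≈ $10.0000 each)
After Apr 5: 496 on hand, pool $6,092.00 (≈ $12.2823 each)
Apr 8, sell 50: 50/496 × $6,092.00 → $614.11
After Apr 9: 523 on hand, pool $6,324.89 (≈ $12.0935 each)
Apr 13, sell 78: 78/523 × $6,324.89 → $943.29
After Apr 14: 502 on hand, pool $6,179.60 (≈ $12.3100 each)
Total COGS = $614.11 + $943.29 = $1,557.40
Ending inventory (cost pool remaining) = $6,179.60
Check: goods available $7,737.00 = COGS $1,557.40 + ending $6,179.60

COGS = $1,557.40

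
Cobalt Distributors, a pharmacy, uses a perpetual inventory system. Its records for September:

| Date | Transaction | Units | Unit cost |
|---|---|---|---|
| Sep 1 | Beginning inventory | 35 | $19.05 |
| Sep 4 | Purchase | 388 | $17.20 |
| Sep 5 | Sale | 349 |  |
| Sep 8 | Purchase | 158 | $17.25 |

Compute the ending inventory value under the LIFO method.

Sep 5, 349 sold [LIFO — newest first]: 349 @ $17.20 = $6,002.80
Ending inventory: 35 @ $19.05 + 39 @ $17.20 + 158 @ $17.25 = $4,063.05

Ending inventory = $4,063.05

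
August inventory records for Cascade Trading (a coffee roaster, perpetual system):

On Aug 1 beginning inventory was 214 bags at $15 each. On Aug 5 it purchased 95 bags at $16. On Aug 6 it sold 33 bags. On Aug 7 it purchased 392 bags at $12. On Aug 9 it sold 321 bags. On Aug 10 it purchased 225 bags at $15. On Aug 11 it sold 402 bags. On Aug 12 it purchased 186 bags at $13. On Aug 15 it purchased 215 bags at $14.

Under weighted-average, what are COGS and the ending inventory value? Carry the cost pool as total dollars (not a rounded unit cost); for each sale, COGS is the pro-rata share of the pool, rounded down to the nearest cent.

After Aug 1: 214 on hand, pool $3,210.00 (≈ $15.0000 each)
After Aug 5: 309 on hand, pool $4,730.00 (≈ $15.3074 each)
Aug 6, sell 33: 33/309 × $4,730.00 → $505.14
After Aug 7: 668 on hand, pool $8,928.86 (≈ $13.3666 each)
Aug 9, sell 321: 321/668 × $8,928.86 → $4,290.66
After Aug 10: 572 on hand, pool $8,013.20 (≈ $14.0091 each)
Aug 11, sell 402: 402/572 × $8,013.20 → $5,631.65
After Aug 12: 356 on hand, pool $4,799.55 (≈ $13.4819 each)
After Aug 15: 571 on hand, pool $7,809.55 (≈ $13.6770 each)
Total COGS = $505.14 + $4,290.66 + $5,631.65 = $10,427.45
Ending inventory (cost pool remaining) = $7,809.55

COGS = $10,427.45; ending inventory = $7,809.55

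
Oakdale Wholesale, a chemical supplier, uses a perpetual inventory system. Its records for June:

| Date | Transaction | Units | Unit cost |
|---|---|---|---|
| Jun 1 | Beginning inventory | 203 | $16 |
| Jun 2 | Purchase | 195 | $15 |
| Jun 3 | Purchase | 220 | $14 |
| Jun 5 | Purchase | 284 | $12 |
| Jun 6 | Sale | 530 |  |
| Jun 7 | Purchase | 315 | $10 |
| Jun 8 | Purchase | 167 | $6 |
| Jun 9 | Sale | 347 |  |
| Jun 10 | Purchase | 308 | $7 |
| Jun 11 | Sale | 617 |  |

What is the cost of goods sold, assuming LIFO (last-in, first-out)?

Jun 6, 530 sold [LIFO — newest first]: 284 @ $12 + 220 @ $14 + 26 @ $15 = $6,878
Jun 9, 347 sold [LIFO — newest first]: 167 @ $6 + 180 @ $10 = $2,802
Jun 11, 617 sold [LIFO — newest first]: 308 @ $7 + 135 @ $10 + 169 @ $15 + 5 @ $16 = $6,121
Total COGS = $6,878 + $2,802 + $6,121 = $15,801
Ending inventory: 198 @ $16 = $3,168
Check: goods available $18,969 = COGS $15,801 + ending $3,168

COGS = $15,801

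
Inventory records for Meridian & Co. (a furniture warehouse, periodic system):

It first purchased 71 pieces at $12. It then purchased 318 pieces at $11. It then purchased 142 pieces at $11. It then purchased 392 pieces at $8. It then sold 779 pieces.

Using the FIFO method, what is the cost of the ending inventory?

Sale 1 (779) [FIFO — oldest first]: 71 @ $12 + 318 @ $11 + 142 @ $11 + 248 @ $8 = $7,896
Ending inventory: 144 @ $8 = $1,152

Ending inventory = $1,152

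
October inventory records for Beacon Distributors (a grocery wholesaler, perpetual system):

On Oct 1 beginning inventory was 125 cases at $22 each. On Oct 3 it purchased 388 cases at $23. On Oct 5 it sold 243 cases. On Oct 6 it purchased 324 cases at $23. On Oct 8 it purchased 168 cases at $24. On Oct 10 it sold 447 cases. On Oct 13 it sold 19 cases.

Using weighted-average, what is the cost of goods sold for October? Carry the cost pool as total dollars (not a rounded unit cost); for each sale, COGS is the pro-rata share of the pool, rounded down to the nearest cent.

COGS = $16,310.28

After Oct 1: 125 on hand, pool $2,750.00 (≈ $22.0000 each)
After Oct 3: 513 on hand, pool $11,674.00 (≈ $22.7563 each)
Oct 5, sell 243: 243/513 × $11,674.00 → $5,529.78
After Oct 6: 594 on hand, pool $13,596.22 (≈ $22.8893 each)
After Oct 8: 762 on hand, pool $17,628.22 (≈ $23.1341 each)
Oct 10, sell 447: 447/762 × $17,628.22 → $10,340.96
Oct 13, sell 19: 19/315 × $7,287.26 → $439.54
Total COGS = $5,529.78 + $10,340.96 + $439.54 = $16,310.28
Ending inventory (cost pool remaining) = $6,847.72
Check: goods available $23,158.00 = COGS $16,310.28 + ending $6,847.72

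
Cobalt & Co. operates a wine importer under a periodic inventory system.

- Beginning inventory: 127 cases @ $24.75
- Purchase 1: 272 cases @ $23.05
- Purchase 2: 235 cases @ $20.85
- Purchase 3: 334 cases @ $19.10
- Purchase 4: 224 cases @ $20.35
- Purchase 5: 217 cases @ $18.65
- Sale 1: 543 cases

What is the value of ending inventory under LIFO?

Ending inventory = $18,743.80

Sale 1 (543) [LIFO — newest first]: 217 @ $18.65 + 224 @ $20.35 + 102 @ $19.10 = $10,553.65
Ending inventory: 127 @ $24.75 + 272 @ $23.05 + 235 @ $20.85 + 232 @ $19.10 = $18,743.80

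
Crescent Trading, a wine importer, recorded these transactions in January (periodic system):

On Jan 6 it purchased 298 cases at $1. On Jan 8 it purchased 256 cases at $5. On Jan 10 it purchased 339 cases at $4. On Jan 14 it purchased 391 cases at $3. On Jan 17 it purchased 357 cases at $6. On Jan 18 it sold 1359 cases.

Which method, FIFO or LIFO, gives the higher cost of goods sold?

FIFO COGS: 298 @ $1 + 256 @ $5 + 339 @ $4 + 391 @ $3 + 75 @ $6 = $4,557
LIFO COGS: 357 @ $6 + 391 @ $3 + 339 @ $4 + 256 @ $5 + 16 @ $1 = $5,967

LIFO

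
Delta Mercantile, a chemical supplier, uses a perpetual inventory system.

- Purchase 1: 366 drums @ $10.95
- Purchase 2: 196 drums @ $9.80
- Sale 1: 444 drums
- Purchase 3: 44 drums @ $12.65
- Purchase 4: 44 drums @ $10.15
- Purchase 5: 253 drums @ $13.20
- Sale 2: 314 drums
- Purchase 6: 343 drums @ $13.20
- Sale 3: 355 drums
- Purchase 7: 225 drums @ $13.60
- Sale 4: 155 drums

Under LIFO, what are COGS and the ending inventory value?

Sale 1 (444) [LIFO — newest first]: 196 @ $9.80 + 248 @ $10.95 = $4,636.40
Sale 2 (314) [LIFO — newest first]: 253 @ $13.20 + 44 @ $10.15 + 17 @ $12.65 = $4,001.25
Sale 3 (355) [LIFO — newest first]: 343 @ $13.20 + 12 @ $12.65 = $4,679.40
Sale 4 (155) [LIFO — newest first]: 155 @ $13.60 = $2,108.00
Total COGS = $4,636.40 + $4,001.25 + $4,679.40 + $2,108.00 = $15,425.05
Ending inventory: 118 @ $10.95 + 15 @ $12.65 + 70 @ $13.60 = $2,433.85
Check: goods available $17,858.90 = COGS $15,425.05 + ending $2,433.85

COGS = $15,425.05; ending inventory = $2,433.85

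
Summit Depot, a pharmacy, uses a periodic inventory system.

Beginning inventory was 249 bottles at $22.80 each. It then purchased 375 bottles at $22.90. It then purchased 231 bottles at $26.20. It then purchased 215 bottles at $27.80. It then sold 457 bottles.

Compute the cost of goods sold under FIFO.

COGS = $10,440.40

Sale 1 (457) [FIFO — oldest first]: 249 @ $22.80 + 208 @ $22.90 = $10,440.40
Ending inventory: 167 @ $22.90 + 231 @ $26.20 + 215 @ $27.80 = $15,853.50
Check: goods available $26,293.90 = COGS $10,440.40 + ending $15,853.50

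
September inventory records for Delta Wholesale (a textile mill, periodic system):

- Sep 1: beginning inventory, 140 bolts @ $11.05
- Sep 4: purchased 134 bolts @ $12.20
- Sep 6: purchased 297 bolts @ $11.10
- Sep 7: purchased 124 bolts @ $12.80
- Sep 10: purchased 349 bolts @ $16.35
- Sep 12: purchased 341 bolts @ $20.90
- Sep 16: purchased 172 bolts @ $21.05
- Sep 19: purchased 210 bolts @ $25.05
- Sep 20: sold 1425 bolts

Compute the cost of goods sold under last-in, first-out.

COGS = $25,843.25

Sep 20, 1425 sold [LIFO — newest first]: 210 @ $25.05 + 172 @ $21.05 + 341 @ $20.90 + 349 @ $16.35 + 124 @ $12.80 + 229 @ $11.10 = $25,843.25
Ending inventory: 140 @ $11.05 + 134 @ $12.20 + 68 @ $11.10 = $3,936.60
Check: goods available $29,779.85 = COGS $25,843.25 + ending $3,936.60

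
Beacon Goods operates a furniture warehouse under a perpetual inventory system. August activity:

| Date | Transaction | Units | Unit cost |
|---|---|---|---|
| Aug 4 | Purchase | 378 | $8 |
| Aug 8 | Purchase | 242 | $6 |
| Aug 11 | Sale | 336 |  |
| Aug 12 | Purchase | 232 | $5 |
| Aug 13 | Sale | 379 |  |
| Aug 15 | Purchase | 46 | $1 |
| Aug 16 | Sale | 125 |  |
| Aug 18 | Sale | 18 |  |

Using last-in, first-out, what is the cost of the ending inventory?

Ending inventory = $320

Aug 11, 336 sold [LIFO — newest first]: 242 @ $6 + 94 @ $8 = $2,204
Aug 13, 379 sold [LIFO — newest first]: 232 @ $5 + 147 @ $8 = $2,336
Aug 16, 125 sold [LIFO — newest first]: 46 @ $1 + 79 @ $8 = $678
Aug 18, 18 sold [LIFO — newest first]: 18 @ $8 = $144
Total COGS = $2,204 + $2,336 + $678 + $144 = $5,362
Ending inventory: 40 @ $8 = $320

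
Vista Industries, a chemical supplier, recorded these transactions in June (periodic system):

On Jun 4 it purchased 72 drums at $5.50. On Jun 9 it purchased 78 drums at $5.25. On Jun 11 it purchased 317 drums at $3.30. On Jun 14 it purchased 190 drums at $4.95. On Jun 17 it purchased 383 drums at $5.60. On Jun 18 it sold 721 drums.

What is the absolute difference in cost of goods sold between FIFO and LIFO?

FIFO COGS: 72 @ $5.50 + 78 @ $5.25 + 317 @ $3.30 + 190 @ $4.95 + 64 @ $5.60 = $3,150.50
LIFO COGS: 383 @ $5.60 + 190 @ $4.95 + 148 @ $3.30 = $3,573.70
Difference = |$3,150.50 − $3,573.70| = $423.20

$423.20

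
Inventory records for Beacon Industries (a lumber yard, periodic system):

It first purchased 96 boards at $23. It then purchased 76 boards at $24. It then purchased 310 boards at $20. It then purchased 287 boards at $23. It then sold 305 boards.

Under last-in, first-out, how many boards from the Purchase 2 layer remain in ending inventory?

76

Sale 1 (305) [LIFO — newest first]: 287 @ $23 + 18 @ $20 = $6,961
Ending inventory: 96 @ $23 + 76 @ $24 + 292 @ $20 = $9,872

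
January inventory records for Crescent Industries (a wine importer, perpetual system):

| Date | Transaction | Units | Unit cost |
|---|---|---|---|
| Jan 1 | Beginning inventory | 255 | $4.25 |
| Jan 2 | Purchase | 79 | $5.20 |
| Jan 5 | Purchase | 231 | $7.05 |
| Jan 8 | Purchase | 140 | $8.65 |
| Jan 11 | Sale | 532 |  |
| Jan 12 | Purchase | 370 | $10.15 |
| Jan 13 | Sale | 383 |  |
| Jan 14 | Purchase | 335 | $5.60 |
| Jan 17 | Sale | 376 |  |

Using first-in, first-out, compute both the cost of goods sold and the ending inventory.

Jan 11, 532 sold [FIFO — oldest first]: 255 @ $4.25 + 79 @ $5.20 + 198 @ $7.05 = $2,890.45
Jan 13, 383 sold [FIFO — oldest first]: 33 @ $7.05 + 140 @ $8.65 + 210 @ $10.15 = $3,575.15
Jan 17, 376 sold [FIFO — oldest first]: 160 @ $10.15 + 216 @ $5.60 = $2,833.60
Total COGS = $2,890.45 + $3,575.15 + $2,833.60 = $9,299.20
Ending inventory: 119 @ $5.60 = $666.40

COGS = $9,299.20; ending inventory = $666.40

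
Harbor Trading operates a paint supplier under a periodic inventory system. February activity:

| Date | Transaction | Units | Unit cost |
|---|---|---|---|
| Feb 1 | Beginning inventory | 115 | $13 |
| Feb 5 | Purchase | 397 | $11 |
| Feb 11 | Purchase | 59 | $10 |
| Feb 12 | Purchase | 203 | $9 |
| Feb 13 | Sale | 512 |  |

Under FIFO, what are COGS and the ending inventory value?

Feb 13, 512 sold [FIFO — oldest first]: 115 @ $13 + 397 @ $11 = $5,862
Ending inventory: 59 @ $10 + 203 @ $9 = $2,417
Check: goods available $8,279 = COGS $5,862 + ending $2,417

COGS = $5,862; ending inventory = $2,417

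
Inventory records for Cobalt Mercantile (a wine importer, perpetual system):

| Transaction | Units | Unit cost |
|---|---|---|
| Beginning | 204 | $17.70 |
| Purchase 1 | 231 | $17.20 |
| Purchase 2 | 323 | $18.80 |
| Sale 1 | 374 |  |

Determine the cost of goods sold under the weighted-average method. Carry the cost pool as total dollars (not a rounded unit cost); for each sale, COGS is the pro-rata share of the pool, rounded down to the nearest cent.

COGS = $6,738.11

After Beginning: 204 on hand, pool $3,610.80 (≈ $17.7000 each)
After Purchase 1: 435 on hand, pool $7,584.00 (≈ $17.4345 each)
After Purchase 2: 758 on hand, pool $13,656.40 (≈ $18.0164 each)
Sale 1, sell 374: 374/758 × $13,656.40 → $6,738.11
Ending inventory (cost pool remaining) = $6,918.29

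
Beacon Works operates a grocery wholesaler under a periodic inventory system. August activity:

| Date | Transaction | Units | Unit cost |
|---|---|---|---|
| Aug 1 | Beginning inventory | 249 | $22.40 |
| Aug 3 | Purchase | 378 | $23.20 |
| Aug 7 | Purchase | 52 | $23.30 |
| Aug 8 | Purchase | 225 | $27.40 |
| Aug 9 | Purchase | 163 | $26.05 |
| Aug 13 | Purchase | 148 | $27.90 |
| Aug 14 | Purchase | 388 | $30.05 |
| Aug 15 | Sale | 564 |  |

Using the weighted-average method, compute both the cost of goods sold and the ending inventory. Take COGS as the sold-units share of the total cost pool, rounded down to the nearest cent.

COGS = $14,692.34; ending inventory = $27,066.21

Aug 15, sell 564: 564/1603 × $41,758.55 → $14,692.34
Ending inventory (cost pool remaining) = $27,066.21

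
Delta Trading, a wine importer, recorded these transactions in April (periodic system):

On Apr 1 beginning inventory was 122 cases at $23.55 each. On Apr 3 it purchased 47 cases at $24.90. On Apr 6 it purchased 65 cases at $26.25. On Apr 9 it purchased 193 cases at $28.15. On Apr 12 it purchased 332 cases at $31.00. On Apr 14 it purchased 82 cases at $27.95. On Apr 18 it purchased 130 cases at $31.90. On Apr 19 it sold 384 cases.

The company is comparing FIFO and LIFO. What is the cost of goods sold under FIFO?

COGS = $9,972.15

FIFO COGS: 122 @ $23.55 + 47 @ $24.90 + 65 @ $26.25 + 150 @ $28.15 = $9,972.15
LIFO COGS: 130 @ $31.90 + 82 @ $27.95 + 172 @ $31.00 = $11,770.90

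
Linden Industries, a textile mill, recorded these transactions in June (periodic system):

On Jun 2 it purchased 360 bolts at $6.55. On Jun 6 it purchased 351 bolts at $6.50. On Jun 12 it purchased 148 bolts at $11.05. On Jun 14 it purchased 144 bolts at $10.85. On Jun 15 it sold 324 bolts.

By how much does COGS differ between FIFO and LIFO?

FIFO COGS: 324 @ $6.55 = $2,122.20
LIFO COGS: 144 @ $10.85 + 148 @ $11.05 + 32 @ $6.50 = $3,405.80
Difference = |$2,122.20 − $3,405.80| = $1,283.60

$1,283.60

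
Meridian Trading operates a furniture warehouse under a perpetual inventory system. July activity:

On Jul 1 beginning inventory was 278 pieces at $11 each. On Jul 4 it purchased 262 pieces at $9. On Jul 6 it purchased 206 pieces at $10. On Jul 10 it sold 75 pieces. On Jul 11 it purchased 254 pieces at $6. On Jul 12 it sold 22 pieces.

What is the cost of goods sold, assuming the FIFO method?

COGS = $1,067

Jul 10, 75 sold [FIFO — oldest first]: 75 @ $11 = $825
Jul 12, 22 sold [FIFO — oldest first]: 22 @ $11 = $242
Total COGS = $825 + $242 = $1,067
Ending inventory: 181 @ $11 + 262 @ $9 + 206 @ $10 + 254 @ $6 = $7,933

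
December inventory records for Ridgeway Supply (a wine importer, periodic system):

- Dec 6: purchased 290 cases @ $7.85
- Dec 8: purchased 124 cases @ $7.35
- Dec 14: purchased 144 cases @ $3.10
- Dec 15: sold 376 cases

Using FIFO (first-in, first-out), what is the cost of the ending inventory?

Ending inventory = $725.70

Dec 15, 376 sold [FIFO — oldest first]: 290 @ $7.85 + 86 @ $7.35 = $2,908.60
Ending inventory: 38 @ $7.35 + 144 @ $3.10 = $725.70
Check: goods available $3,634.30 = COGS $2,908.60 + ending $725.70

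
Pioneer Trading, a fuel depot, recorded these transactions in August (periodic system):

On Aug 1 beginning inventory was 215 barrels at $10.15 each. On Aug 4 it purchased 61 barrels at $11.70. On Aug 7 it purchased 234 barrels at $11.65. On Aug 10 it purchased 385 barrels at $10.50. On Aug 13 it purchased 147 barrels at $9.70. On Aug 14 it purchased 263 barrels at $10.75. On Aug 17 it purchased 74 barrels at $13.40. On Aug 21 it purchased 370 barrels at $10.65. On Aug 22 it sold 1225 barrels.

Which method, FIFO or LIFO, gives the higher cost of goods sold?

FIFO COGS: 215 @ $10.15 + 61 @ $11.70 + 234 @ $11.65 + 385 @ $10.50 + 147 @ $9.70 + 183 @ $10.75 = $13,057.70
LIFO COGS: 370 @ $10.65 + 74 @ $13.40 + 263 @ $10.75 + 147 @ $9.70 + 371 @ $10.50 = $13,080.75

LIFO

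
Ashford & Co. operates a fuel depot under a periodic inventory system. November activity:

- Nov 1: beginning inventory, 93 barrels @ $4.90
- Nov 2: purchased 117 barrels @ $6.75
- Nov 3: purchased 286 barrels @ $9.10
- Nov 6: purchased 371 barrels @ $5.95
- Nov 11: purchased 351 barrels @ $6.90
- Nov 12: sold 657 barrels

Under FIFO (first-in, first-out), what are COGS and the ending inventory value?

COGS = $4,806.00; ending inventory = $3,671.40

Nov 12, 657 sold [FIFO — oldest first]: 93 @ $4.90 + 117 @ $6.75 + 286 @ $9.10 + 161 @ $5.95 = $4,806.00
Ending inventory: 210 @ $5.95 + 351 @ $6.90 = $3,671.40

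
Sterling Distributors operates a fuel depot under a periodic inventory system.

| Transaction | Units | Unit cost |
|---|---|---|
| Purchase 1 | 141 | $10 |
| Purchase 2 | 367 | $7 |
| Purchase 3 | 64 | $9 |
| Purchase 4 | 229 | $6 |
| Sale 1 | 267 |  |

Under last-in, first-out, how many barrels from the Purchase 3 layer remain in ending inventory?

26

Sale 1 (267) [LIFO — newest first]: 229 @ $6 + 38 @ $9 = $1,716
Ending inventory: 141 @ $10 + 367 @ $7 + 26 @ $9 = $4,213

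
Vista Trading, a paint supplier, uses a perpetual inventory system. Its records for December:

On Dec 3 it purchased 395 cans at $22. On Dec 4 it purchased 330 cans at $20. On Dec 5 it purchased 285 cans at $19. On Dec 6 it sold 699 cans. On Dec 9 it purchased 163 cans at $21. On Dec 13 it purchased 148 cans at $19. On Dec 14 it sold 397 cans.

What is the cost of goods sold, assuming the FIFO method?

Dec 6, 699 sold [FIFO — oldest first]: 395 @ $22 + 304 @ $20 = $14,770
Dec 14, 397 sold [FIFO — oldest first]: 26 @ $20 + 285 @ $19 + 86 @ $21 = $7,741
Total COGS = $14,770 + $7,741 = $22,511
Ending inventory: 77 @ $21 + 148 @ $19 = $4,429
Check: goods available $26,940 = COGS $22,511 + ending $4,429

COGS = $22,511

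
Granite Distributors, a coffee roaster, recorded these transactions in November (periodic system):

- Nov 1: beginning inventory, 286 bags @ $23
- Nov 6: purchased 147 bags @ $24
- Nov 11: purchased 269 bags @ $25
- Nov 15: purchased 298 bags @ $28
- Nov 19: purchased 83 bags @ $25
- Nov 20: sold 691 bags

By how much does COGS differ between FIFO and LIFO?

FIFO COGS: 286 @ $23 + 147 @ $24 + 258 @ $25 = $16,556
LIFO COGS: 83 @ $25 + 298 @ $28 + 269 @ $25 + 41 @ $24 = $18,128
Difference = |$16,556 − $18,128| = $1,572

$1,572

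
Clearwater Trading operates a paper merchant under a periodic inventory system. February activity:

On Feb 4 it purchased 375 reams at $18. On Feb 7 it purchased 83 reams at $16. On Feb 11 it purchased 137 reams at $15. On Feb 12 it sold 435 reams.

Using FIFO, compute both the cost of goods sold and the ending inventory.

Feb 12, 435 sold [FIFO — oldest first]: 375 @ $18 + 60 @ $16 = $7,710
Ending inventory: 23 @ $16 + 137 @ $15 = $2,423
Check: goods available $10,133 = COGS $7,710 + ending $2,423

COGS = $7,710; ending inventory = $2,423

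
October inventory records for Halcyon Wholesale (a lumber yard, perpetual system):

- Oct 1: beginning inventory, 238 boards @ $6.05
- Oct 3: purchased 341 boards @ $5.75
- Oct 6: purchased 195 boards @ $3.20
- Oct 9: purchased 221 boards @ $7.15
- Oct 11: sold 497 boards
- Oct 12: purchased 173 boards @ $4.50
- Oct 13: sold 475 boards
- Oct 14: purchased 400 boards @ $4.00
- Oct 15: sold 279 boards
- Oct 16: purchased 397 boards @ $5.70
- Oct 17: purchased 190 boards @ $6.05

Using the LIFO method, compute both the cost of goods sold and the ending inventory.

Oct 11, 497 sold [LIFO — newest first]: 221 @ $7.15 + 195 @ $3.20 + 81 @ $5.75 = $2,669.90
Oct 13, 475 sold [LIFO — newest first]: 173 @ $4.50 + 260 @ $5.75 + 42 @ $6.05 = $2,527.60
Oct 15, 279 sold [LIFO — newest first]: 279 @ $4.00 = $1,116.00
Total COGS = $2,669.90 + $2,527.60 + $1,116.00 = $6,313.50
Ending inventory: 196 @ $6.05 + 121 @ $4.00 + 397 @ $5.70 + 190 @ $6.05 = $5,082.20

COGS = $6,313.50; ending inventory = $5,082.20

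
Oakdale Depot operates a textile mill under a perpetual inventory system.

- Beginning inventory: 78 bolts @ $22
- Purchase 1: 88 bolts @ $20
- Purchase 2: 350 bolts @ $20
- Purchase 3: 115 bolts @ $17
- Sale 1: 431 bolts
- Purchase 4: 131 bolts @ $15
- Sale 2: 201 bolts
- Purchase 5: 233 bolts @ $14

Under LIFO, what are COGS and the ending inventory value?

COGS = $11,640; ending inventory = $6,018

Sale 1 (431) [LIFO — newest first]: 115 @ $17 + 316 @ $20 = $8,275
Sale 2 (201) [LIFO — newest first]: 131 @ $15 + 34 @ $20 + 36 @ $20 = $3,365
Total COGS = $8,275 + $3,365 = $11,640
Ending inventory: 78 @ $22 + 52 @ $20 + 233 @ $14 = $6,018
Check: goods available $17,658 = COGS $11,640 + ending $6,018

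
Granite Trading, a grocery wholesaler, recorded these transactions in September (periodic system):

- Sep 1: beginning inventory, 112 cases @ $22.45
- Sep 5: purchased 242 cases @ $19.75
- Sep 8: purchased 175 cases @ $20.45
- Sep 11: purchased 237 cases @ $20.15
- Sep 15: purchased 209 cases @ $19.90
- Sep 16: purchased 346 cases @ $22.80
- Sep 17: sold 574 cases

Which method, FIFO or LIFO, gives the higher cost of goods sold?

LIFO

FIFO COGS: 112 @ $22.45 + 242 @ $19.75 + 175 @ $20.45 + 45 @ $20.15 = $11,779.40
LIFO COGS: 346 @ $22.80 + 209 @ $19.90 + 19 @ $20.15 = $12,430.75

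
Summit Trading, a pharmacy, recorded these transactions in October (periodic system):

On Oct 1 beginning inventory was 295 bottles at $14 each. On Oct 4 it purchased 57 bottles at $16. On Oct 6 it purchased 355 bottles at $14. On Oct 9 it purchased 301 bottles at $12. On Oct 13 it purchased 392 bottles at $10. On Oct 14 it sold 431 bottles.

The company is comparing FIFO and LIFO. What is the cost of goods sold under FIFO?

FIFO COGS: 295 @ $14 + 57 @ $16 + 79 @ $14 = $6,148
LIFO COGS: 392 @ $10 + 39 @ $12 = $4,388

COGS = $6,148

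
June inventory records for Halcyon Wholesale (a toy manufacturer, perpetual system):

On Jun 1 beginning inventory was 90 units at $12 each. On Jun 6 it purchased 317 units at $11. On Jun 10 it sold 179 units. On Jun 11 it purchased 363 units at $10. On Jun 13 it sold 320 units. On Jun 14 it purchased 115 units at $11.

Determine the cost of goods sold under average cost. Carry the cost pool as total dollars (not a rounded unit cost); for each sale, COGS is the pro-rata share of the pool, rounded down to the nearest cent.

COGS = $5,359.33

After Jun 1: 90 on hand, pool $1,080.00 (≈ $12.0000 each)
After Jun 6: 407 on hand, pool $4,567.00 (≈ $11.2211 each)
Jun 10, sell 179: 179/407 × $4,567.00 → $2,008.58
After Jun 11: 591 on hand, pool $6,188.42 (≈ $10.4711 each)
Jun 13, sell 320: 320/591 × $6,188.42 → $3,350.75
After Jun 14: 386 on hand, pool $4,102.67 (≈ $10.6287 each)
Total COGS = $2,008.58 + $3,350.75 = $5,359.33
Ending inventory (cost pool remaining) = $4,102.67
Check: goods available $9,462.00 = COGS $5,359.33 + ending $4,102.67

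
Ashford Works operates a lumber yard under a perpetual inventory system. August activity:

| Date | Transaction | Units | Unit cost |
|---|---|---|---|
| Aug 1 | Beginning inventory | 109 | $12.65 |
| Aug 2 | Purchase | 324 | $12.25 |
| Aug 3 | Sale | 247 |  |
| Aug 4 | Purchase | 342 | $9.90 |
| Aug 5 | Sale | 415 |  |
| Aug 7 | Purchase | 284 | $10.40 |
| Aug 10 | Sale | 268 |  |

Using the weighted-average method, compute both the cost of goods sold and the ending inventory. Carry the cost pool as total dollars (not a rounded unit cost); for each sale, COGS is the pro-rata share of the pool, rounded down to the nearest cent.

After Aug 1: 109 on hand, pool $1,378.85 (≈ $12.6500 each)
After Aug 2: 433 on hand, pool $5,347.85 (≈ $12.3507 each)
Aug 3, sell 247: 247/433 × $5,347.85 → $3,050.62
After Aug 4: 528 on hand, pool $5,683.03 (≈ $10.7633 each)
Aug 5, sell 415: 415/528 × $5,683.03 → $4,466.77
After Aug 7: 397 on hand, pool $4,169.86 (≈ $10.5034 each)
Aug 10, sell 268: 268/397 × $4,169.86 → $2,814.91
Total COGS = $3,050.62 + $4,466.77 + $2,814.91 = $10,332.30
Ending inventory (cost pool remaining) = $1,354.95
Check: goods available $11,687.25 = COGS $10,332.30 + ending $1,354.95

COGS = $10,332.30; ending inventory = $1,354.95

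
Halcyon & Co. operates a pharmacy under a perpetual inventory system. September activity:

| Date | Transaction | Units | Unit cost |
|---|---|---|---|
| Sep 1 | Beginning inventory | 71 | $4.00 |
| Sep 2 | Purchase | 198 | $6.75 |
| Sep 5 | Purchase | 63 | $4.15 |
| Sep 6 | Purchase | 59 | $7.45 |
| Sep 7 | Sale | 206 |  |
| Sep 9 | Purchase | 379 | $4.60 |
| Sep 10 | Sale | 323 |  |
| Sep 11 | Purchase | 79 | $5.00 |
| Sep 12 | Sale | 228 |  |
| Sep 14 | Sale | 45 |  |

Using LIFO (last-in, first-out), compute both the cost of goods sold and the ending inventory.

Sep 7, 206 sold [LIFO — newest first]: 59 @ $7.45 + 63 @ $4.15 + 84 @ $6.75 = $1,268.00
Sep 10, 323 sold [LIFO — newest first]: 323 @ $4.60 = $1,485.80
Sep 12, 228 sold [LIFO — newest first]: 79 @ $5.00 + 56 @ $4.60 + 93 @ $6.75 = $1,280.35
Sep 14, 45 sold [LIFO — newest first]: 21 @ $6.75 + 24 @ $4.00 = $237.75
Total COGS = $1,268.00 + $1,485.80 + $1,280.35 + $237.75 = $4,271.90
Ending inventory: 47 @ $4.00 = $188.00

COGS = $4,271.90; ending inventory = $188.00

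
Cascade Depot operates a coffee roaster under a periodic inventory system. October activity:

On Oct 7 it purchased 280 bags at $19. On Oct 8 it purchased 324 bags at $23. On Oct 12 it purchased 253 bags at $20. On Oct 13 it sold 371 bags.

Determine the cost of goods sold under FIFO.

Oct 13, 371 sold [FIFO — oldest first]: 280 @ $19 + 91 @ $23 = $7,413
Ending inventory: 233 @ $23 + 253 @ $20 = $10,419

COGS = $7,413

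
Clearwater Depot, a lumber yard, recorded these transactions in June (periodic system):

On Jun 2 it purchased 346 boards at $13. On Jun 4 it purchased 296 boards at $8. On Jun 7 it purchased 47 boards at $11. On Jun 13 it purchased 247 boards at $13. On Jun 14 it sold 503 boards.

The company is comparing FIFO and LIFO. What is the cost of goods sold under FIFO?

FIFO COGS: 346 @ $13 + 157 @ $8 = $5,754
LIFO COGS: 247 @ $13 + 47 @ $11 + 209 @ $8 = $5,400

COGS = $5,754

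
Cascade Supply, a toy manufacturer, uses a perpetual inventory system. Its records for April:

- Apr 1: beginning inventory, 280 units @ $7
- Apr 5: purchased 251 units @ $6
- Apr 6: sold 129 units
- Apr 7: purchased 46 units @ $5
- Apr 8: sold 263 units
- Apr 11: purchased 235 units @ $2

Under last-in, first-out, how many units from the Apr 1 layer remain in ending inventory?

185

Apr 6, 129 sold [LIFO — newest first]: 129 @ $6 = $774
Apr 8, 263 sold [LIFO — newest first]: 46 @ $5 + 122 @ $6 + 95 @ $7 = $1,627
Total COGS = $774 + $1,627 = $2,401
Ending inventory: 185 @ $7 + 235 @ $2 = $1,765
Check: goods available $4,166 = COGS $2,401 + ending $1,765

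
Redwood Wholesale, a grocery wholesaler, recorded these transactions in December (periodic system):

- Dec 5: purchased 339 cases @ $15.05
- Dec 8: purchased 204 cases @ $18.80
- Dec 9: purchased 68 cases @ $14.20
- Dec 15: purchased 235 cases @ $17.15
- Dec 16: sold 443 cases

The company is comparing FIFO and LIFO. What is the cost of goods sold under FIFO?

COGS = $7,057.15

FIFO COGS: 339 @ $15.05 + 104 @ $18.80 = $7,057.15
LIFO COGS: 235 @ $17.15 + 68 @ $14.20 + 140 @ $18.80 = $7,627.85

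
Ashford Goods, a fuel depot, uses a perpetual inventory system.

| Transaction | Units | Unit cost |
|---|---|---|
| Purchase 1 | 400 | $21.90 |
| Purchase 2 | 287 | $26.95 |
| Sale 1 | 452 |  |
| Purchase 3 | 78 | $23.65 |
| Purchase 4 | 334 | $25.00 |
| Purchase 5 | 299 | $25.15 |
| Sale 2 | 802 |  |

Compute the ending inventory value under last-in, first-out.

Sale 1 (452) [LIFO — newest first]: 287 @ $26.95 + 165 @ $21.90 = $11,348.15
Sale 2 (802) [LIFO — newest first]: 299 @ $25.15 + 334 @ $25.00 + 78 @ $23.65 + 91 @ $21.90 = $19,707.45
Total COGS = $11,348.15 + $19,707.45 = $31,055.60
Ending inventory: 144 @ $21.90 = $3,153.60

Ending inventory = $3,153.60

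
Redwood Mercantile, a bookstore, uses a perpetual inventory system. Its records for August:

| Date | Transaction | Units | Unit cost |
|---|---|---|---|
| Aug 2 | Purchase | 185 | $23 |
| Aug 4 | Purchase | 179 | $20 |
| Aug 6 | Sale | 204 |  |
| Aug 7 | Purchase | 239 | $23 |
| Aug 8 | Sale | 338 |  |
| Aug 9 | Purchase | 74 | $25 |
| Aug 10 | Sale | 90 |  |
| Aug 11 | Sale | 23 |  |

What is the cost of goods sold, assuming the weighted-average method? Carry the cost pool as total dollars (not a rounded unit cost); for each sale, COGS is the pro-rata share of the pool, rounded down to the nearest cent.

COGS = $14,657.75

After Aug 2: 185 on hand, pool $4,255.00 (≈ $23.0000 each)
After Aug 4: 364 on hand, pool $7,835.00 (≈ $21.5247 each)
Aug 6, sell 204: 204/364 × $7,835.00 → $4,391.04
After Aug 7: 399 on hand, pool $8,940.96 (≈ $22.4084 each)
Aug 8, sell 338: 338/399 × $8,940.96 → $7,574.04
After Aug 9: 135 on hand, pool $3,216.92 (≈ $23.8290 each)
Aug 10, sell 90: 90/135 × $3,216.92 → $2,144.61
Aug 11, sell 23: 23/45 × $1,072.31 → $548.06
Total COGS = $4,391.04 + $7,574.04 + $2,144.61 + $548.06 = $14,657.75
Ending inventory (cost pool remaining) = $524.25
Check: goods available $15,182.00 = COGS $14,657.75 + ending $524.25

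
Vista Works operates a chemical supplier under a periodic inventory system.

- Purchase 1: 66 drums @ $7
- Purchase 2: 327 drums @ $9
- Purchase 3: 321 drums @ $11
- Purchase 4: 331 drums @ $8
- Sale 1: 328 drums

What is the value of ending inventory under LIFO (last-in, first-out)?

Ending inventory = $6,960

Sale 1 (328) [LIFO — newest first]: 328 @ $8 = $2,624
Ending inventory: 66 @ $7 + 327 @ $9 + 321 @ $11 + 3 @ $8 = $6,960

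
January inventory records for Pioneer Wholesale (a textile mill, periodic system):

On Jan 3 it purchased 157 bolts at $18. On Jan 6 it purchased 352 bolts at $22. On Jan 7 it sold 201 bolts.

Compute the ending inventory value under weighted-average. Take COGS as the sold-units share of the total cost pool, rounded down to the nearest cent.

Ending inventory = $6,396.00

Jan 7, sell 201: 201/509 × $10,570.00 → $4,174.00
Ending inventory (cost pool remaining) = $6,396.00
Check: goods available $10,570.00 = COGS $4,174.00 + ending $6,396.00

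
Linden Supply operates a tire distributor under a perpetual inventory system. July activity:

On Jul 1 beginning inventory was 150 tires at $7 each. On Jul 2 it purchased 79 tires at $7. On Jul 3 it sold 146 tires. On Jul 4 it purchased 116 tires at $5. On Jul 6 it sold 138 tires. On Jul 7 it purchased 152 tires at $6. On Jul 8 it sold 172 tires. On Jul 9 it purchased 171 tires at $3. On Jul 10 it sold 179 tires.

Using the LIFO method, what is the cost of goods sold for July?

COGS = $3,377

Jul 3, 146 sold [LIFO — newest first]: 79 @ $7 + 67 @ $7 = $1,022
Jul 6, 138 sold [LIFO — newest first]: 116 @ $5 + 22 @ $7 = $734
Jul 8, 172 sold [LIFO — newest first]: 152 @ $6 + 20 @ $7 = $1,052
Jul 10, 179 sold [LIFO — newest first]: 171 @ $3 + 8 @ $7 = $569
Total COGS = $1,022 + $734 + $1,052 + $569 = $3,377
Ending inventory: 33 @ $7 = $231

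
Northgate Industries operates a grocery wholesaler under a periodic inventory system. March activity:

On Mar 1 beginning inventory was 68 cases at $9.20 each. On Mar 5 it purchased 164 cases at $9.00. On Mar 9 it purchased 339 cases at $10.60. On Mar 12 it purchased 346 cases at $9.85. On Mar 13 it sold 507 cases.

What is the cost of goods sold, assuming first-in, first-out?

Mar 13, 507 sold [FIFO — oldest first]: 68 @ $9.20 + 164 @ $9.00 + 275 @ $10.60 = $5,016.60
Ending inventory: 64 @ $10.60 + 346 @ $9.85 = $4,086.50
Check: goods available $9,103.10 = COGS $5,016.60 + ending $4,086.50

COGS = $5,016.60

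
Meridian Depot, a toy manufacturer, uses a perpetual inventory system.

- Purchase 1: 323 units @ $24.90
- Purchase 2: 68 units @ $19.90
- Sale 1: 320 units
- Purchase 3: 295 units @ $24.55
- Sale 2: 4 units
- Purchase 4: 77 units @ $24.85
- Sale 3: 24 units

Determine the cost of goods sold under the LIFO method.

Sale 1 (320) [LIFO — newest first]: 68 @ $19.90 + 252 @ $24.90 = $7,628.00
Sale 2 (4) [LIFO — newest first]: 4 @ $24.55 = $98.20
Sale 3 (24) [LIFO — newest first]: 24 @ $24.85 = $596.40
Total COGS = $7,628.00 + $98.20 + $596.40 = $8,322.60
Ending inventory: 71 @ $24.90 + 291 @ $24.55 + 53 @ $24.85 = $10,229.00
Check: goods available $18,551.60 = COGS $8,322.60 + ending $10,229.00

COGS = $8,322.60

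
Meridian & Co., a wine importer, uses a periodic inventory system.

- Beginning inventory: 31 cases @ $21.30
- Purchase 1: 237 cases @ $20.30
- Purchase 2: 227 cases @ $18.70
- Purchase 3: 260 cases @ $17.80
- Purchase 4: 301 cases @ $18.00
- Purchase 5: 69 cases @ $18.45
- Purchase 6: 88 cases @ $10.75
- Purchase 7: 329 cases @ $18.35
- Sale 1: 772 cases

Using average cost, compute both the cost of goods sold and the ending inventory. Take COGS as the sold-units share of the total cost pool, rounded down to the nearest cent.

COGS = $14,027.42; ending inventory = $13,991.08

Sale 1, sell 772: 772/1542 × $28,018.50 → $14,027.42
Ending inventory (cost pool remaining) = $13,991.08
Check: goods available $28,018.50 = COGS $14,027.42 + ending $13,991.08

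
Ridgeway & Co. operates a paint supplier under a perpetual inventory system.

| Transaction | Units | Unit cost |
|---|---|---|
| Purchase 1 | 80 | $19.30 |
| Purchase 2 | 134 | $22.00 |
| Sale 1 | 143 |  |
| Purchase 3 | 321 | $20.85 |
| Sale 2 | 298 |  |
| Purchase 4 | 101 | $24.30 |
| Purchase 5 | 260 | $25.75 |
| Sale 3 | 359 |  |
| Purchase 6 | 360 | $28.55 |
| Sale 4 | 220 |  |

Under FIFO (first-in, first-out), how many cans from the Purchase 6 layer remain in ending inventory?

Sale 1 (143) [FIFO — oldest first]: 80 @ $19.30 + 63 @ $22.00 = $2,930.00
Sale 2 (298) [FIFO — oldest first]: 71 @ $22.00 + 227 @ $20.85 = $6,294.95
Sale 3 (359) [FIFO — oldest first]: 94 @ $20.85 + 101 @ $24.30 + 164 @ $25.75 = $8,637.20
Sale 4 (220) [FIFO — oldest first]: 96 @ $25.75 + 124 @ $28.55 = $6,012.20
Total COGS = $2,930.00 + $6,294.95 + $8,637.20 + $6,012.20 = $23,874.35
Ending inventory: 236 @ $28.55 = $6,737.80
Check: goods available $30,612.15 = COGS $23,874.35 + ending $6,737.80

236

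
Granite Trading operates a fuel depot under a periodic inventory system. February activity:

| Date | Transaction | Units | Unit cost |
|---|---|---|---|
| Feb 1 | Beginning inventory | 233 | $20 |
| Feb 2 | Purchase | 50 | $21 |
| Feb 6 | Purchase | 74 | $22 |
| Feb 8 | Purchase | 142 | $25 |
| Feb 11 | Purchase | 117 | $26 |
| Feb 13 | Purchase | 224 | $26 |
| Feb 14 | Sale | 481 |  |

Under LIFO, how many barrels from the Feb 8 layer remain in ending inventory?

2

Feb 14, 481 sold [LIFO — newest first]: 224 @ $26 + 117 @ $26 + 140 @ $25 = $12,366
Ending inventory: 233 @ $20 + 50 @ $21 + 74 @ $22 + 2 @ $25 = $7,388
Check: goods available $19,754 = COGS $12,366 + ending $7,388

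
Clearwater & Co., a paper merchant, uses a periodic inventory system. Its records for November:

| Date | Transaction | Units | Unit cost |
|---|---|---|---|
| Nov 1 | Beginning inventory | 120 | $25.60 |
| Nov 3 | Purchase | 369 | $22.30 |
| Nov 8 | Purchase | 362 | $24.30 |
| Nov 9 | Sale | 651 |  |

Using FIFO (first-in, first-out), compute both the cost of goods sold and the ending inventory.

Nov 9, 651 sold [FIFO — oldest first]: 120 @ $25.60 + 369 @ $22.30 + 162 @ $24.30 = $15,237.30
Ending inventory: 200 @ $24.30 = $4,860.00
Check: goods available $20,097.30 = COGS $15,237.30 + ending $4,860.00

COGS = $15,237.30; ending inventory = $4,860.00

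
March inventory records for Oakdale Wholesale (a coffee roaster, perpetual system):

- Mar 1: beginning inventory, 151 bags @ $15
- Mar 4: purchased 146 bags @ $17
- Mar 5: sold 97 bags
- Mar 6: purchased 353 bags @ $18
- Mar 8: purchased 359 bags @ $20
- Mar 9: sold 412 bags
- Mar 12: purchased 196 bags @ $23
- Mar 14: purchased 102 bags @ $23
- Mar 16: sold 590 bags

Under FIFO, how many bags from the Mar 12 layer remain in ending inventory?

106

Mar 5, 97 sold [FIFO — oldest first]: 97 @ $15 = $1,455
Mar 9, 412 sold [FIFO — oldest first]: 54 @ $15 + 146 @ $17 + 212 @ $18 = $7,108
Mar 16, 590 sold [FIFO — oldest first]: 141 @ $18 + 359 @ $20 + 90 @ $23 = $11,788
Total COGS = $1,455 + $7,108 + $11,788 = $20,351
Ending inventory: 106 @ $23 + 102 @ $23 = $4,784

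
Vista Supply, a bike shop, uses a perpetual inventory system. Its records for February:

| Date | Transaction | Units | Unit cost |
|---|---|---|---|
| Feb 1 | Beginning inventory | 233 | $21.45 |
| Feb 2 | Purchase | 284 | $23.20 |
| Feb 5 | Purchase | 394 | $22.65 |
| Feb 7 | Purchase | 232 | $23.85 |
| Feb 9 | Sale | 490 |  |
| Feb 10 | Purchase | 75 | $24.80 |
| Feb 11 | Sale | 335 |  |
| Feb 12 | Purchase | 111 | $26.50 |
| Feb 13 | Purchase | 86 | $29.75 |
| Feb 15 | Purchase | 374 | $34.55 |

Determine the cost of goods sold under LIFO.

Feb 9, 490 sold [LIFO — newest first]: 232 @ $23.85 + 258 @ $22.65 = $11,376.90
Feb 11, 335 sold [LIFO — newest first]: 75 @ $24.80 + 136 @ $22.65 + 124 @ $23.20 = $7,817.20
Total COGS = $11,376.90 + $7,817.20 = $19,194.10
Ending inventory: 233 @ $21.45 + 160 @ $23.20 + 111 @ $26.50 + 86 @ $29.75 + 374 @ $34.55 = $27,131.55

COGS = $19,194.10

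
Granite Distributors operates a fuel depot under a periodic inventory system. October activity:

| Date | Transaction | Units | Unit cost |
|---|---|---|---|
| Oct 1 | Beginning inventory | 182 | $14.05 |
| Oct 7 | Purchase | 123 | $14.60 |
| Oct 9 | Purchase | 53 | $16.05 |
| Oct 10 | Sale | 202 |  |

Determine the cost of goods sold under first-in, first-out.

COGS = $2,849.10

Oct 10, 202 sold [FIFO — oldest first]: 182 @ $14.05 + 20 @ $14.60 = $2,849.10
Ending inventory: 103 @ $14.60 + 53 @ $16.05 = $2,354.45
Check: goods available $5,203.55 = COGS $2,849.10 + ending $2,354.45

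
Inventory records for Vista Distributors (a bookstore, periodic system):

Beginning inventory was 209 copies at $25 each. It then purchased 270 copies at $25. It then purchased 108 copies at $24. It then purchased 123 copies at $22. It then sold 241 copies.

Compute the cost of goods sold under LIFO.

COGS = $5,548

Sale 1 (241) [LIFO — newest first]: 123 @ $22 + 108 @ $24 + 10 @ $25 = $5,548
Ending inventory: 209 @ $25 + 260 @ $25 = $11,725
Check: goods available $17,273 = COGS $5,548 + ending $11,725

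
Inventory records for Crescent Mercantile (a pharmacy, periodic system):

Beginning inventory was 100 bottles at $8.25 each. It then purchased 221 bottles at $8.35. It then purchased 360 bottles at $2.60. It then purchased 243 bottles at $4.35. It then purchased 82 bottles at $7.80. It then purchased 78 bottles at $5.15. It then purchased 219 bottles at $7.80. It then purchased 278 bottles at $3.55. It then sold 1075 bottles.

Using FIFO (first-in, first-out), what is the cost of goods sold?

COGS = $5,658.35

Sale 1 (1075) [FIFO — oldest first]: 100 @ $8.25 + 221 @ $8.35 + 360 @ $2.60 + 243 @ $4.35 + 82 @ $7.80 + 69 @ $5.15 = $5,658.35
Ending inventory: 9 @ $5.15 + 219 @ $7.80 + 278 @ $3.55 = $2,741.45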